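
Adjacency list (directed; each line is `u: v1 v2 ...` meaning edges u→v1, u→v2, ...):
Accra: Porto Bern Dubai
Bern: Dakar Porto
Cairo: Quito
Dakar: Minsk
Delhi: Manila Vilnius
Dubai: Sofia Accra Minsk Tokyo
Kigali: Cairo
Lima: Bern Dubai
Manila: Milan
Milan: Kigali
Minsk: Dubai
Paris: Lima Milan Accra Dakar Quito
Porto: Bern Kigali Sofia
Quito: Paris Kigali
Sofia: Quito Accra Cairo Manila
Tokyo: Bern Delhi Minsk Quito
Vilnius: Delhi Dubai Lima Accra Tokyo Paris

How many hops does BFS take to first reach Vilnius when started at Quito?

6

Level 0: Quito
Level 1: Kigali, Paris
Level 2: Accra, Cairo, Dakar, Lima, Milan
Level 3: Bern, Dubai, Minsk, Porto
Level 4: Sofia, Tokyo
Level 5: Delhi, Manila
Level 6: Vilnius
Vilnius first appears at level 6.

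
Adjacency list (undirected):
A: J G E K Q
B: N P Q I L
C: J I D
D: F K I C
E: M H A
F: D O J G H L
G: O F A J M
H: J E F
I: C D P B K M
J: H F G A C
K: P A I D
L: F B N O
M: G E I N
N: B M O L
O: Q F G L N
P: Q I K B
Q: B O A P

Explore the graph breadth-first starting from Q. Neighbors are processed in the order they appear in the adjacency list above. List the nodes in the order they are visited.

Visit Q; enqueue B, O, A, P → queue [B, O, A, P]
Visit B; enqueue N, I, L → queue [O, A, P, N, I, L]
Visit O; enqueue F, G → queue [A, P, N, I, L, F, G]
Visit A; enqueue J, E, K → queue [P, N, I, L, F, G, J, E, K]
Visit P → queue [N, I, L, F, G, J, E, K]
Visit N; enqueue M → queue [I, L, F, G, J, E, K, M]
Visit I; enqueue C, D → queue [L, F, G, J, E, K, M, C, D]
Visit L → queue [F, G, J, E, K, M, C, D]
Visit F; enqueue H → queue [G, J, E, K, M, C, D, H]
Visit G → queue [J, E, K, M, C, D, H]
Visit J → queue [E, K, M, C, D, H]
Visit E → queue [K, M, C, D, H]
Visit K → queue [M, C, D, H]
Visit M → queue [C, D, H]
Visit C → queue [D, H]
Visit D → queue [H]
Visit H → queue []

Q, B, O, A, P, N, I, L, F, G, J, E, K, M, C, D, H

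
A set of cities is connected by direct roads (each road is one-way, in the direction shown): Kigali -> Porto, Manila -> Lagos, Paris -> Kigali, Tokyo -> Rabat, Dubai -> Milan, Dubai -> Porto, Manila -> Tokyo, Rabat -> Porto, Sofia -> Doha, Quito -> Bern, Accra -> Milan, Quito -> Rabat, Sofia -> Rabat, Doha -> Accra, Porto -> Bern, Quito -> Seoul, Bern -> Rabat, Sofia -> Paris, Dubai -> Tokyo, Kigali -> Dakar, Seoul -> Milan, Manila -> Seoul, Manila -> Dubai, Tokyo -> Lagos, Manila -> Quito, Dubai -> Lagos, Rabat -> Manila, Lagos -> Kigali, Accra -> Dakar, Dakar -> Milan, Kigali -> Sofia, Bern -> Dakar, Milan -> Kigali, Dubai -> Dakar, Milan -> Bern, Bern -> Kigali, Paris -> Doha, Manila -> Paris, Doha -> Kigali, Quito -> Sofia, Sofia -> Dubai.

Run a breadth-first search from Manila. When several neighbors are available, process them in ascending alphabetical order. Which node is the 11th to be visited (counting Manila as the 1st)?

Visit Manila; enqueue Dubai, Lagos, Paris, Quito, Seoul, Tokyo → queue [Dubai, Lagos, Paris, Quito, Seoul, Tokyo]
Visit Dubai; enqueue Dakar, Milan, Porto → queue [Lagos, Paris, Quito, Seoul, Tokyo, Dakar, Milan, Porto]
Visit Lagos; enqueue Kigali → queue [Paris, Quito, Seoul, Tokyo, Dakar, Milan, Porto, Kigali]
Visit Paris; enqueue Doha → queue [Quito, Seoul, Tokyo, Dakar, Milan, Porto, Kigali, Doha]
Visit Quito; enqueue Bern, Rabat, Sofia → queue [Seoul, Tokyo, Dakar, Milan, Porto, Kigali, Doha, Bern, Rabat, Sofia]
Visit Seoul → queue [Tokyo, Dakar, Milan, Porto, Kigali, Doha, Bern, Rabat, Sofia]
Visit Tokyo → queue [Dakar, Milan, Porto, Kigali, Doha, Bern, Rabat, Sofia]
Visit Dakar → queue [Milan, Porto, Kigali, Doha, Bern, Rabat, Sofia]
Visit Milan → queue [Porto, Kigali, Doha, Bern, Rabat, Sofia]
Visit Porto → queue [Kigali, Doha, Bern, Rabat, Sofia]
Visit Kigali → queue [Doha, Bern, Rabat, Sofia]
Visit Doha; enqueue Accra → queue [Bern, Rabat, Sofia, Accra]
Visit Bern → queue [Rabat, Sofia, Accra]
Visit Rabat → queue [Sofia, Accra]
Visit Sofia → queue [Accra]
Visit Accra → queue []

Visit order: Manila, Dubai, Lagos, Paris, Quito, Seoul, Tokyo, Dakar, Milan, Porto, Kigali, Doha, Bern, Rabat, Sofia, Accra

Kigali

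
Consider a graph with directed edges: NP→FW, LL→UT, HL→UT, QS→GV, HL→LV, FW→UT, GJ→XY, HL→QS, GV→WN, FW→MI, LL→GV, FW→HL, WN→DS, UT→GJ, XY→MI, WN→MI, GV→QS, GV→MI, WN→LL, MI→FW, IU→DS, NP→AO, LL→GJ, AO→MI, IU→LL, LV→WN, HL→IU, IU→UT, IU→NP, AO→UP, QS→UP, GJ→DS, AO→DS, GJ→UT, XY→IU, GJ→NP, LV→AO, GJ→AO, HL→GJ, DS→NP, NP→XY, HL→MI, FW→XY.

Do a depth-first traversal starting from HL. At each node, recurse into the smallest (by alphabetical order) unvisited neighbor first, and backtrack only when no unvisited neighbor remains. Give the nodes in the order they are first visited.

Visit HL
HL → GJ
GJ → AO
AO → DS
DS → NP
NP → FW
FW → MI
FW → UT
FW → XY
XY → IU
IU → LL
LL → GV
GV → QS
QS → UP
GV → WN
HL → LV

HL, GJ, AO, DS, NP, FW, MI, UT, XY, IU, LL, GV, QS, UP, WN, LV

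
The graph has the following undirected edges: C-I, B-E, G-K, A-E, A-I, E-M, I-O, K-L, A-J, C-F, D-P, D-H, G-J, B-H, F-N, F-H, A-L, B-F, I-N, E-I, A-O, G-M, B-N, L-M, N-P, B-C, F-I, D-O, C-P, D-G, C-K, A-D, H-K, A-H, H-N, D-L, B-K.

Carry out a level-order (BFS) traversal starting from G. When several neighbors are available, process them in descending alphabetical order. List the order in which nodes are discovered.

G, M, K, J, D, L, E, H, C, B, A, P, O, I, N, F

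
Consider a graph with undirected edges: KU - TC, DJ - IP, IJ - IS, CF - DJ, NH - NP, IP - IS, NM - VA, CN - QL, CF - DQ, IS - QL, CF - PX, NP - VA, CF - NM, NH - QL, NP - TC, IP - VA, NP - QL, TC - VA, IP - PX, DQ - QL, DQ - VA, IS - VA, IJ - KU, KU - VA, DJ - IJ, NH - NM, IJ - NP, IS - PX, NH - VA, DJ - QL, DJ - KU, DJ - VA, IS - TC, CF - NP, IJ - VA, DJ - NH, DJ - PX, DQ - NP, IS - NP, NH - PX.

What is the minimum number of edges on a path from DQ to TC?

2

Level 0: DQ
Level 1: CF, NP, QL, VA
Level 2: CN, DJ, IJ, IP, IS, KU, NH, NM, PX, TC
TC first appears at level 2.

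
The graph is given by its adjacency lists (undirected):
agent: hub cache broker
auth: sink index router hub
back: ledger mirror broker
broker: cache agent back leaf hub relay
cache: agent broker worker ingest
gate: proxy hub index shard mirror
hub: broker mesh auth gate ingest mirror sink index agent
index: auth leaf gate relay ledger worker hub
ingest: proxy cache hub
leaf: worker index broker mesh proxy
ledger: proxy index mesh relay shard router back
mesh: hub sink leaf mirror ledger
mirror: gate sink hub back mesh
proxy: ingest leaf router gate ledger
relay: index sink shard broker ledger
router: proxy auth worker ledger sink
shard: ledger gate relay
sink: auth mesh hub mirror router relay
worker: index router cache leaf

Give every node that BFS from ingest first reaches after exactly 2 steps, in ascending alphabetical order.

agent, auth, broker, gate, index, leaf, ledger, mesh, mirror, router, sink, worker

Level 0: ingest
Level 1: cache, hub, proxy
Level 2: agent, auth, broker, gate, index, leaf, ledger, mesh, mirror, router, sink, worker
Level 3: back, relay, shard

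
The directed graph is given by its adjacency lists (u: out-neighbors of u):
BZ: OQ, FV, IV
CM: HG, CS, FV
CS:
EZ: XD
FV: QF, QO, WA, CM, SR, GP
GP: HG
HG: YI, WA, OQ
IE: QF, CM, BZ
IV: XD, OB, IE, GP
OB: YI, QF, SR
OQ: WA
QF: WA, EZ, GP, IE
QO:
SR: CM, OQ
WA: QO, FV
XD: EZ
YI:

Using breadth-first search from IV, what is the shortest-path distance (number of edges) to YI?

Level 0: IV
Level 1: GP, IE, OB, XD
Level 2: BZ, CM, EZ, HG, QF, SR, YI
Level 3: CS, FV, OQ, WA
Level 4: QO
YI first appears at level 2.

2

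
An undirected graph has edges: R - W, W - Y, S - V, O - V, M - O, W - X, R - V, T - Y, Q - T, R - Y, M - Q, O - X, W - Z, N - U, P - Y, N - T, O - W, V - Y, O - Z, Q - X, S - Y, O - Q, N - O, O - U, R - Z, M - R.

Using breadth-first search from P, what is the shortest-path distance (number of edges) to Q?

Level 0: P
Level 1: Y
Level 2: R, S, T, V, W
Level 3: M, N, O, Q, X, Z
Level 4: U
Q first appears at level 3.

3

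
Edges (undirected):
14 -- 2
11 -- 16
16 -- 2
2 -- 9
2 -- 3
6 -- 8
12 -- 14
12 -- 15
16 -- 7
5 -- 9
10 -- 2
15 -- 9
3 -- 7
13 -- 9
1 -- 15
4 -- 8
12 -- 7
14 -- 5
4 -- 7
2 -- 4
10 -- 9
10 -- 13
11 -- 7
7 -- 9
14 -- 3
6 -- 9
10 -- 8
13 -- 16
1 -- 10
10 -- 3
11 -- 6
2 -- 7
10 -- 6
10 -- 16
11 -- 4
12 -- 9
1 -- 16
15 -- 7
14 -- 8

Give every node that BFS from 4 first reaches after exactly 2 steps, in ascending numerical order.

3, 6, 9, 10, 12, 14, 15, 16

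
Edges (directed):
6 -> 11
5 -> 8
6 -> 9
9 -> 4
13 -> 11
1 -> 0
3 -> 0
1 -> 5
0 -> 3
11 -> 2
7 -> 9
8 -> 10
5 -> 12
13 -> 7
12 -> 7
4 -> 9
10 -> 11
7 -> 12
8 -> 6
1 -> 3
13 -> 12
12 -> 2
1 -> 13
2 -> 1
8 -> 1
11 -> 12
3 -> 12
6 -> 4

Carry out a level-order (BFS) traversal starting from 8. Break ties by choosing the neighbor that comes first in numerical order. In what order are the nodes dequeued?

8 -> 1 -> 6 -> 10 -> 0 -> 3 -> 5 -> 13 -> 4 -> 9 -> 11 -> 12 -> 7 -> 2

Visit 8; enqueue 1, 6, 10 → queue [1, 6, 10]
Visit 1; enqueue 0, 3, 5, 13 → queue [6, 10, 0, 3, 5, 13]
Visit 6; enqueue 4, 9, 11 → queue [10, 0, 3, 5, 13, 4, 9, 11]
Visit 10 → queue [0, 3, 5, 13, 4, 9, 11]
Visit 0 → queue [3, 5, 13, 4, 9, 11]
Visit 3; enqueue 12 → queue [5, 13, 4, 9, 11, 12]
Visit 5 → queue [13, 4, 9, 11, 12]
Visit 13; enqueue 7 → queue [4, 9, 11, 12, 7]
Visit 4 → queue [9, 11, 12, 7]
Visit 9 → queue [11, 12, 7]
Visit 11; enqueue 2 → queue [12, 7, 2]
Visit 12 → queue [7, 2]
Visit 7 → queue [2]
Visit 2 → queue []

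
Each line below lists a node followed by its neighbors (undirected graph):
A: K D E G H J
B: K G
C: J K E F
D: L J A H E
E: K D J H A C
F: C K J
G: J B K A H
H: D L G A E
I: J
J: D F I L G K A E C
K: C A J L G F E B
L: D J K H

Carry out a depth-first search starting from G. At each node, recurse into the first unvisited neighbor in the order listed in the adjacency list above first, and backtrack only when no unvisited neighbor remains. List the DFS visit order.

G, J, D, L, K, C, E, H, A, F, B, I

Visit G
G → J
J → D
D → L
L → K
K → C
C → E
E → H
H → A
C → F
K → B
J → I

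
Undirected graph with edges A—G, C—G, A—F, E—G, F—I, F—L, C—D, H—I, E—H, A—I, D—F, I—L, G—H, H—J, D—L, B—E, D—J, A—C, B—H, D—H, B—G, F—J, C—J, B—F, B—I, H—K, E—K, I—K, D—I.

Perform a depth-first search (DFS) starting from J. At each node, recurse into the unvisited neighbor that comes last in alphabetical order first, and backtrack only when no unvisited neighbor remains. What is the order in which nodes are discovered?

J, H, K, I, L, F, D, C, G, E, B, A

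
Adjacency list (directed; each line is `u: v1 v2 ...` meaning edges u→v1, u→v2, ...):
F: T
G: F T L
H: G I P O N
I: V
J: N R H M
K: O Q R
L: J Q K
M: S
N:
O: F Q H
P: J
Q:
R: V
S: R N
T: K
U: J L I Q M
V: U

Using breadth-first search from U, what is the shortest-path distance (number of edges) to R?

2

Level 0: U
Level 1: I, J, L, M, Q
Level 2: H, K, N, R, S, V
Level 3: G, O, P
Level 4: F, T
R first appears at level 2.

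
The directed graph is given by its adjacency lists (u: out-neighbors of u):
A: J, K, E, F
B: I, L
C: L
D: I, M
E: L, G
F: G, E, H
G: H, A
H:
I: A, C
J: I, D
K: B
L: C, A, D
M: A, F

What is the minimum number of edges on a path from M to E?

Level 0: M
Level 1: A, F
Level 2: E, G, H, J, K
Level 3: B, D, I, L
Level 4: C
E first appears at level 2.

2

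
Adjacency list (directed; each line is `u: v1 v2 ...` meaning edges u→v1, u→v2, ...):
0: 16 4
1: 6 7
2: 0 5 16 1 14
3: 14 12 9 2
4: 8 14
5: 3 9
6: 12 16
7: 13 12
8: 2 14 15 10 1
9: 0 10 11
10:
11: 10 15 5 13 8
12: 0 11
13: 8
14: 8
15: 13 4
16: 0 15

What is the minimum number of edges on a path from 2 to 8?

Level 0: 2
Level 1: 0, 1, 5, 14, 16
Level 2: 3, 4, 6, 7, 8, 9, 15
Level 3: 10, 11, 12, 13
8 first appears at level 2.

2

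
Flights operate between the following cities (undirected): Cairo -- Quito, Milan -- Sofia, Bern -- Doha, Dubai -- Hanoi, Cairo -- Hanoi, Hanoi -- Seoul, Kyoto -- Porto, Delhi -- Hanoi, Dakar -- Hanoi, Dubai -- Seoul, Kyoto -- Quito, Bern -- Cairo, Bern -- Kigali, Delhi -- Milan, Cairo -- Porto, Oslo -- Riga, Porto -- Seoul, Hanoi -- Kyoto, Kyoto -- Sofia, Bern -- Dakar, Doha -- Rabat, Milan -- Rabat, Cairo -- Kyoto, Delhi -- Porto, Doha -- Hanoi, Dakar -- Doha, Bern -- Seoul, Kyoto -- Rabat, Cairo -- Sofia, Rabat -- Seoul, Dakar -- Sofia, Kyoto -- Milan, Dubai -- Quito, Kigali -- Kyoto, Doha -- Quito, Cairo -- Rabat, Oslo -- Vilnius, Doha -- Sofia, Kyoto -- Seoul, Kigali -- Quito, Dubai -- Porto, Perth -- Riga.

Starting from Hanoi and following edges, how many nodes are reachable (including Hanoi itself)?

15

BFS from Hanoi visits: Hanoi, Cairo, Dakar, Delhi, Doha, Dubai, Kyoto, Seoul, Bern, Porto, Quito, Rabat, Sofia, Milan, Kigali
Reachable nodes: 15 of 19 total.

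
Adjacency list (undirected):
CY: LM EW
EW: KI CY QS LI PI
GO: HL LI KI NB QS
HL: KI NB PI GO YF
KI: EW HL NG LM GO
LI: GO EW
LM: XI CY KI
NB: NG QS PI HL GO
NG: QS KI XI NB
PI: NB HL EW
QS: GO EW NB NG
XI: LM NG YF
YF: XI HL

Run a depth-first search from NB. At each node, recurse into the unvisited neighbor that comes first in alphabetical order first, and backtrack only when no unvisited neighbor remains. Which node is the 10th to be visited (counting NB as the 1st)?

Visit NB
NB → GO
GO → HL
HL → KI
KI → EW
EW → CY
CY → LM
LM → XI
XI → NG
NG → QS
XI → YF
EW → LI
EW → PI

Visit order: NB, GO, HL, KI, EW, CY, LM, XI, NG, QS, YF, LI, PI

QS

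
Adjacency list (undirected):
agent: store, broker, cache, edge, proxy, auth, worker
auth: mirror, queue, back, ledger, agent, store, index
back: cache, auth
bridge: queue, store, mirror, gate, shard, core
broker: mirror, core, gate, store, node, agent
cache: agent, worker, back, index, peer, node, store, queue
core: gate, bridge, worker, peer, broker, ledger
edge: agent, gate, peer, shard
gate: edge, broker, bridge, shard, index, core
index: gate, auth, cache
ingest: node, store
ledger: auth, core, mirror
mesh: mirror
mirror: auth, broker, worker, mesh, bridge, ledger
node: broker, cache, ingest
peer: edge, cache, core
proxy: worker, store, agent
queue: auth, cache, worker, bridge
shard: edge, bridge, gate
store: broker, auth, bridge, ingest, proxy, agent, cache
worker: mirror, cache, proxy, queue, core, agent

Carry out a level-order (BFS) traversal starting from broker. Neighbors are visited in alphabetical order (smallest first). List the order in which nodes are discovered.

broker agent core gate mirror node store auth cache edge proxy worker bridge ledger peer index shard mesh ingest back queue

Visit broker; enqueue agent, core, gate, mirror, node, store → queue [agent, core, gate, mirror, node, store]
Visit agent; enqueue auth, cache, edge, proxy, worker → queue [core, gate, mirror, node, store, auth, cache, edge, proxy, worker]
Visit core; enqueue bridge, ledger, peer → queue [gate, mirror, node, store, auth, cache, edge, proxy, worker, bridge, ledger, peer]
Visit gate; enqueue index, shard → queue [mirror, node, store, auth, cache, edge, proxy, worker, bridge, ledger, peer, index, shard]
Visit mirror; enqueue mesh → queue [node, store, auth, cache, edge, proxy, worker, bridge, ledger, peer, index, shard, mesh]
Visit node; enqueue ingest → queue [store, auth, cache, edge, proxy, worker, bridge, ledger, peer, index, shard, mesh, ingest]
Visit store → queue [auth, cache, edge, proxy, worker, bridge, ledger, peer, index, shard, mesh, ingest]
Visit auth; enqueue back, queue → queue [cache, edge, proxy, worker, bridge, ledger, peer, index, shard, mesh, ingest, back, queue]
Visit cache → queue [edge, proxy, worker, bridge, ledger, peer, index, shard, mesh, ingest, back, queue]
Visit edge → queue [proxy, worker, bridge, ledger, peer, index, shard, mesh, ingest, back, queue]
Visit proxy → queue [worker, bridge, ledger, peer, index, shard, mesh, ingest, back, queue]
Visit worker → queue [bridge, ledger, peer, index, shard, mesh, ingest, back, queue]
Visit bridge → queue [ledger, peer, index, shard, mesh, ingest, back, queue]
Visit ledger → queue [peer, index, shard, mesh, ingest, back, queue]
Visit peer → queue [index, shard, mesh, ingest, back, queue]
Visit index → queue [shard, mesh, ingest, back, queue]
Visit shard → queue [mesh, ingest, back, queue]
Visit mesh → queue [ingest, back, queue]
Visit ingest → queue [back, queue]
Visit back → queue [queue]
Visit queue → queue []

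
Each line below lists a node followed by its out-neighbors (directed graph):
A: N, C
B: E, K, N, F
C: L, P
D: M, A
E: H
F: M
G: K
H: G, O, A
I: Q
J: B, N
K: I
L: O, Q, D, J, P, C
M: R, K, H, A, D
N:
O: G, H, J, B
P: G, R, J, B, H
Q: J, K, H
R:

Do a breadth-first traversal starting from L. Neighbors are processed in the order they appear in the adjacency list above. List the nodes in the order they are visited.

L, O, Q, D, J, P, C, G, H, B, K, M, A, N, R, E, F, I

Visit L; enqueue O, Q, D, J, P, C → queue [O, Q, D, J, P, C]
Visit O; enqueue G, H, B → queue [Q, D, J, P, C, G, H, B]
Visit Q; enqueue K → queue [D, J, P, C, G, H, B, K]
Visit D; enqueue M, A → queue [J, P, C, G, H, B, K, M, A]
Visit J; enqueue N → queue [P, C, G, H, B, K, M, A, N]
Visit P; enqueue R → queue [C, G, H, B, K, M, A, N, R]
Visit C → queue [G, H, B, K, M, A, N, R]
Visit G → queue [H, B, K, M, A, N, R]
Visit H → queue [B, K, M, A, N, R]
Visit B; enqueue E, F → queue [K, M, A, N, R, E, F]
Visit K; enqueue I → queue [M, A, N, R, E, F, I]
Visit M → queue [A, N, R, E, F, I]
Visit A → queue [N, R, E, F, I]
Visit N → queue [R, E, F, I]
Visit R → queue [E, F, I]
Visit E → queue [F, I]
Visit F → queue [I]
Visit I → queue []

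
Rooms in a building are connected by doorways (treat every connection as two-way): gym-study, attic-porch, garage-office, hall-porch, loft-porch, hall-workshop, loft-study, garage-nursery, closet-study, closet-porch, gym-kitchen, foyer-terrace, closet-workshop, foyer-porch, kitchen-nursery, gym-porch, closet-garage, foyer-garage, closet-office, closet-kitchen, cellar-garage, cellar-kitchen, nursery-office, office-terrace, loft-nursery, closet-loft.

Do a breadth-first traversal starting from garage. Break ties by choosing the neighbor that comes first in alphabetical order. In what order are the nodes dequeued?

garage, cellar, closet, foyer, nursery, office, kitchen, loft, porch, study, workshop, terrace, gym, attic, hall

Visit garage; enqueue cellar, closet, foyer, nursery, office → queue [cellar, closet, foyer, nursery, office]
Visit cellar; enqueue kitchen → queue [closet, foyer, nursery, office, kitchen]
Visit closet; enqueue loft, porch, study, workshop → queue [foyer, nursery, office, kitchen, loft, porch, study, workshop]
Visit foyer; enqueue terrace → queue [nursery, office, kitchen, loft, porch, study, workshop, terrace]
Visit nursery → queue [office, kitchen, loft, porch, study, workshop, terrace]
Visit office → queue [kitchen, loft, porch, study, workshop, terrace]
Visit kitchen; enqueue gym → queue [loft, porch, study, workshop, terrace, gym]
Visit loft → queue [porch, study, workshop, terrace, gym]
Visit porch; enqueue attic, hall → queue [study, workshop, terrace, gym, attic, hall]
Visit study → queue [workshop, terrace, gym, attic, hall]
Visit workshop → queue [terrace, gym, attic, hall]
Visit terrace → queue [gym, attic, hall]
Visit gym → queue [attic, hall]
Visit attic → queue [hall]
Visit hall → queue []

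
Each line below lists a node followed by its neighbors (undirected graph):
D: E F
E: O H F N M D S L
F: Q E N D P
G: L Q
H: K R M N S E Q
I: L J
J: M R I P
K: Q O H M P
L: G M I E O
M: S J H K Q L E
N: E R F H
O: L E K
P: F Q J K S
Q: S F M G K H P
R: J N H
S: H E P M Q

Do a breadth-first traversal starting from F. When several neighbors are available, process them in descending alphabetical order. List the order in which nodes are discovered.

F -> Q -> P -> N -> E -> D -> S -> M -> K -> H -> G -> J -> R -> O -> L -> I

Visit F; enqueue Q, P, N, E, D → queue [Q, P, N, E, D]
Visit Q; enqueue S, M, K, H, G → queue [P, N, E, D, S, M, K, H, G]
Visit P; enqueue J → queue [N, E, D, S, M, K, H, G, J]
Visit N; enqueue R → queue [E, D, S, M, K, H, G, J, R]
Visit E; enqueue O, L → queue [D, S, M, K, H, G, J, R, O, L]
Visit D → queue [S, M, K, H, G, J, R, O, L]
Visit S → queue [M, K, H, G, J, R, O, L]
Visit M → queue [K, H, G, J, R, O, L]
Visit K → queue [H, G, J, R, O, L]
Visit H → queue [G, J, R, O, L]
Visit G → queue [J, R, O, L]
Visit J; enqueue I → queue [R, O, L, I]
Visit R → queue [O, L, I]
Visit O → queue [L, I]
Visit L → queue [I]
Visit I → queue []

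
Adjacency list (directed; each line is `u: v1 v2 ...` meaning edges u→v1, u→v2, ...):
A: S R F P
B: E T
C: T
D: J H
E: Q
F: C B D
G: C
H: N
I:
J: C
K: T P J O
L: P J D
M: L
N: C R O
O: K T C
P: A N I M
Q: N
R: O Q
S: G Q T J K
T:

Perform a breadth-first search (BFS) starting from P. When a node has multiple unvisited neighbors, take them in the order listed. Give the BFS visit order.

P, A, N, I, M, S, R, F, C, O, L, G, Q, T, J, K, B, D, E, H

Visit P; enqueue A, N, I, M → queue [A, N, I, M]
Visit A; enqueue S, R, F → queue [N, I, M, S, R, F]
Visit N; enqueue C, O → queue [I, M, S, R, F, C, O]
Visit I → queue [M, S, R, F, C, O]
Visit M; enqueue L → queue [S, R, F, C, O, L]
Visit S; enqueue G, Q, T, J, K → queue [R, F, C, O, L, G, Q, T, J, K]
Visit R → queue [F, C, O, L, G, Q, T, J, K]
Visit F; enqueue B, D → queue [C, O, L, G, Q, T, J, K, B, D]
Visit C → queue [O, L, G, Q, T, J, K, B, D]
Visit O → queue [L, G, Q, T, J, K, B, D]
Visit L → queue [G, Q, T, J, K, B, D]
Visit G → queue [Q, T, J, K, B, D]
Visit Q → queue [T, J, K, B, D]
Visit T → queue [J, K, B, D]
Visit J → queue [K, B, D]
Visit K → queue [B, D]
Visit B; enqueue E → queue [D, E]
Visit D; enqueue H → queue [E, H]
Visit E → queue [H]
Visit H → queue []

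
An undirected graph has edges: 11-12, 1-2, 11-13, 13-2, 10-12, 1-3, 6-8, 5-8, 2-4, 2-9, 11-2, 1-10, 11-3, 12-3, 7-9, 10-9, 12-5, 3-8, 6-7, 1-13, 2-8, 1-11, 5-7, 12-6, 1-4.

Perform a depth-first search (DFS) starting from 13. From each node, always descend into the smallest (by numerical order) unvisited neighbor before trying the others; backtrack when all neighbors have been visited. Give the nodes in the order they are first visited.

Visit 13
13 → 1
1 → 2
2 → 4
2 → 8
8 → 3
3 → 11
11 → 12
12 → 5
5 → 7
7 → 6
7 → 9
9 → 10

13, 1, 2, 4, 8, 3, 11, 12, 5, 7, 6, 9, 10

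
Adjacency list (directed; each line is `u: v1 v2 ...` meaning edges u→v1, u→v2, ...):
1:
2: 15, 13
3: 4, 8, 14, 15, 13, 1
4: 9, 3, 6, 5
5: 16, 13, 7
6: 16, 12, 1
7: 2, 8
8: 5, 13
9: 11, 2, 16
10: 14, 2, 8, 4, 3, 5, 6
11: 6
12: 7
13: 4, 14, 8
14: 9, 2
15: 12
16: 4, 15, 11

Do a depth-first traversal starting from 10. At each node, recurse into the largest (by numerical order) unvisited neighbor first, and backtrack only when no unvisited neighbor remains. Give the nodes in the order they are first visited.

Visit 10
10 → 14
14 → 9
9 → 16
16 → 15
15 → 12
12 → 7
7 → 8
8 → 13
13 → 4
4 → 6
6 → 1
4 → 5
4 → 3
7 → 2
16 → 11

10 -> 14 -> 9 -> 16 -> 15 -> 12 -> 7 -> 8 -> 13 -> 4 -> 6 -> 1 -> 5 -> 3 -> 2 -> 11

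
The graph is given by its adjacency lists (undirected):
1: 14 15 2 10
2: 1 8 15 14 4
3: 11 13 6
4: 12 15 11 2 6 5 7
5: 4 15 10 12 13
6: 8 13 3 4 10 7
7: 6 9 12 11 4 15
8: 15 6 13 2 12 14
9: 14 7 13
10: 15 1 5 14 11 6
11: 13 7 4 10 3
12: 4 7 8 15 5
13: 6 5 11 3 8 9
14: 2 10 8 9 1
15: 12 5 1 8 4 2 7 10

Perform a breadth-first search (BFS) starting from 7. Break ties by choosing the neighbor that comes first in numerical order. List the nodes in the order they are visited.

7 -> 4 -> 6 -> 9 -> 11 -> 12 -> 15 -> 2 -> 5 -> 3 -> 8 -> 10 -> 13 -> 14 -> 1

Visit 7; enqueue 4, 6, 9, 11, 12, 15 → queue [4, 6, 9, 11, 12, 15]
Visit 4; enqueue 2, 5 → queue [6, 9, 11, 12, 15, 2, 5]
Visit 6; enqueue 3, 8, 10, 13 → queue [9, 11, 12, 15, 2, 5, 3, 8, 10, 13]
Visit 9; enqueue 14 → queue [11, 12, 15, 2, 5, 3, 8, 10, 13, 14]
Visit 11 → queue [12, 15, 2, 5, 3, 8, 10, 13, 14]
Visit 12 → queue [15, 2, 5, 3, 8, 10, 13, 14]
Visit 15; enqueue 1 → queue [2, 5, 3, 8, 10, 13, 14, 1]
Visit 2 → queue [5, 3, 8, 10, 13, 14, 1]
Visit 5 → queue [3, 8, 10, 13, 14, 1]
Visit 3 → queue [8, 10, 13, 14, 1]
Visit 8 → queue [10, 13, 14, 1]
Visit 10 → queue [13, 14, 1]
Visit 13 → queue [14, 1]
Visit 14 → queue [1]
Visit 1 → queue []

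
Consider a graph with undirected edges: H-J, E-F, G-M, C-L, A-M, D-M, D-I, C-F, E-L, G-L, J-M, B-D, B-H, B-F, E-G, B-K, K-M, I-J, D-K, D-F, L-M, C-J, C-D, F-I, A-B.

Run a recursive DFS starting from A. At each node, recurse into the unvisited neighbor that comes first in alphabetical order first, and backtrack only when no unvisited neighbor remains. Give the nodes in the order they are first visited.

Visit A
A → B
B → D
D → C
C → F
F → E
E → G
G → L
L → M
M → J
J → H
J → I
M → K

A, B, D, C, F, E, G, L, M, J, H, I, K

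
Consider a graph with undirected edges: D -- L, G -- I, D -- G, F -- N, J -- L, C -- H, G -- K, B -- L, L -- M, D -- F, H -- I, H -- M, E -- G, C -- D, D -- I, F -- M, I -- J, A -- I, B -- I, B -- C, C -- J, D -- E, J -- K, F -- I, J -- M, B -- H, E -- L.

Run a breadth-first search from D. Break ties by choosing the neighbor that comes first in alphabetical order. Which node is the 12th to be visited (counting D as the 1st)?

Visit D; enqueue C, E, F, G, I, L → queue [C, E, F, G, I, L]
Visit C; enqueue B, H, J → queue [E, F, G, I, L, B, H, J]
Visit E → queue [F, G, I, L, B, H, J]
Visit F; enqueue M, N → queue [G, I, L, B, H, J, M, N]
Visit G; enqueue K → queue [I, L, B, H, J, M, N, K]
Visit I; enqueue A → queue [L, B, H, J, M, N, K, A]
Visit L → queue [B, H, J, M, N, K, A]
Visit B → queue [H, J, M, N, K, A]
Visit H → queue [J, M, N, K, A]
Visit J → queue [M, N, K, A]
Visit M → queue [N, K, A]
Visit N → queue [K, A]
Visit K → queue [A]
Visit A → queue []

Visit order: D, C, E, F, G, I, L, B, H, J, M, N, K, A

N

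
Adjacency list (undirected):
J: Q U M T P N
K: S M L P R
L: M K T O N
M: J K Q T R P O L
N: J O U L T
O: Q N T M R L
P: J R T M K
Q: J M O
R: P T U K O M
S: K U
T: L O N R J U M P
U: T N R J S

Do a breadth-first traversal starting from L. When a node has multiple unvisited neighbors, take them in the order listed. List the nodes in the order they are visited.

Visit L; enqueue M, K, T, O, N → queue [M, K, T, O, N]
Visit M; enqueue J, Q, R, P → queue [K, T, O, N, J, Q, R, P]
Visit K; enqueue S → queue [T, O, N, J, Q, R, P, S]
Visit T; enqueue U → queue [O, N, J, Q, R, P, S, U]
Visit O → queue [N, J, Q, R, P, S, U]
Visit N → queue [J, Q, R, P, S, U]
Visit J → queue [Q, R, P, S, U]
Visit Q → queue [R, P, S, U]
Visit R → queue [P, S, U]
Visit P → queue [S, U]
Visit S → queue [U]
Visit U → queue []

L, M, K, T, O, N, J, Q, R, P, S, U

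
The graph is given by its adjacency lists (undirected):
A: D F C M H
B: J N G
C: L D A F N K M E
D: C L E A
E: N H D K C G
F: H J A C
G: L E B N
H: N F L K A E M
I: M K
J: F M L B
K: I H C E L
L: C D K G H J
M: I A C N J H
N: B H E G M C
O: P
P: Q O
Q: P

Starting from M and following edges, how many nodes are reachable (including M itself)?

14

BFS from M visits: M, I, A, C, N, J, H, K, D, F, L, E, B, G
Reachable nodes: 14 of 17 total.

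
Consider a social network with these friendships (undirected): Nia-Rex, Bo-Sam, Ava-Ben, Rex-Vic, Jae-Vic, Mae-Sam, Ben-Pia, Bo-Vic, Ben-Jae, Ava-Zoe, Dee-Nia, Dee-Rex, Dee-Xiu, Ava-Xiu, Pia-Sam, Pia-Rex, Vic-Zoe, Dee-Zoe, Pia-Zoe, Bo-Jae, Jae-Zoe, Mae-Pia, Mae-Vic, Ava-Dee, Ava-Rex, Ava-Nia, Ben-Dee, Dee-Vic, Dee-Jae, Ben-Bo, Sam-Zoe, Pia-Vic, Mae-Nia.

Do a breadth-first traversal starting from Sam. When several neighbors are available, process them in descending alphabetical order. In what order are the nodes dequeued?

Sam Zoe Pia Mae Bo Vic Jae Dee Ava Rex Ben Nia Xiu

Visit Sam; enqueue Zoe, Pia, Mae, Bo → queue [Zoe, Pia, Mae, Bo]
Visit Zoe; enqueue Vic, Jae, Dee, Ava → queue [Pia, Mae, Bo, Vic, Jae, Dee, Ava]
Visit Pia; enqueue Rex, Ben → queue [Mae, Bo, Vic, Jae, Dee, Ava, Rex, Ben]
Visit Mae; enqueue Nia → queue [Bo, Vic, Jae, Dee, Ava, Rex, Ben, Nia]
Visit Bo → queue [Vic, Jae, Dee, Ava, Rex, Ben, Nia]
Visit Vic → queue [Jae, Dee, Ava, Rex, Ben, Nia]
Visit Jae → queue [Dee, Ava, Rex, Ben, Nia]
Visit Dee; enqueue Xiu → queue [Ava, Rex, Ben, Nia, Xiu]
Visit Ava → queue [Rex, Ben, Nia, Xiu]
Visit Rex → queue [Ben, Nia, Xiu]
Visit Ben → queue [Nia, Xiu]
Visit Nia → queue [Xiu]
Visit Xiu → queue []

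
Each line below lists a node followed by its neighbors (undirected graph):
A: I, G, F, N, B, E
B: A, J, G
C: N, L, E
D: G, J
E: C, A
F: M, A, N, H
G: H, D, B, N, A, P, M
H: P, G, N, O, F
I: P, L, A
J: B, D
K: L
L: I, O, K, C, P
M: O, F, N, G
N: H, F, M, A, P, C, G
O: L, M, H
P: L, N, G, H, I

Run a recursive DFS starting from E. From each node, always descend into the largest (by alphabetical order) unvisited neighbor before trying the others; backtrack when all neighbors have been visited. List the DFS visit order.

Visit E
E → C
C → N
N → P
P → L
L → O
O → M
M → G
G → H
H → F
F → A
A → I
A → B
B → J
J → D
L → K

E, C, N, P, L, O, M, G, H, F, A, I, B, J, D, K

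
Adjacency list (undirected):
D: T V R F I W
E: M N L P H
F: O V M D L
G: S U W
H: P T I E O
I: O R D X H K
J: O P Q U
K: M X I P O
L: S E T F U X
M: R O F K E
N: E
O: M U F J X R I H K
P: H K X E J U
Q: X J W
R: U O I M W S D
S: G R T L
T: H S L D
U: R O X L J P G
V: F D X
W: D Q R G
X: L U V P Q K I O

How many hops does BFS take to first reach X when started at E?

Level 0: E
Level 1: H, L, M, N, P
Level 2: F, I, J, K, O, R, S, T, U, X
Level 3: D, G, Q, V, W
X first appears at level 2.

2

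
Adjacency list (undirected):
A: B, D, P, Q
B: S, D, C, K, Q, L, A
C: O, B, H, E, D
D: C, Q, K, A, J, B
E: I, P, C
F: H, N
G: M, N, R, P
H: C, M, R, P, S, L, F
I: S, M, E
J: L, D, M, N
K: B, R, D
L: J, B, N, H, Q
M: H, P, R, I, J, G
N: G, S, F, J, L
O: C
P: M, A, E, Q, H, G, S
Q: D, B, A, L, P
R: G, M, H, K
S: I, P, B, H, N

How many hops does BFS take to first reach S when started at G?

2

Level 0: G
Level 1: M, N, P, R
Level 2: A, E, F, H, I, J, K, L, Q, S
Level 3: B, C, D
Level 4: O
S first appears at level 2.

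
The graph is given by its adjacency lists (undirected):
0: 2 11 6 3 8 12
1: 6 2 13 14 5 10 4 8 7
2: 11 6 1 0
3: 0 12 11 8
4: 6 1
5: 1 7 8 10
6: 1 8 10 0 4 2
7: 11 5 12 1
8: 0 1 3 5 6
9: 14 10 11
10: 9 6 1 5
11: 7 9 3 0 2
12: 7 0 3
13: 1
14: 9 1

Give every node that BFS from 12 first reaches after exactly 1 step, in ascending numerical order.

0, 3, 7

Level 0: 12
Level 1: 0, 3, 7
Level 2: 1, 2, 5, 6, 8, 11
Level 3: 4, 9, 10, 13, 14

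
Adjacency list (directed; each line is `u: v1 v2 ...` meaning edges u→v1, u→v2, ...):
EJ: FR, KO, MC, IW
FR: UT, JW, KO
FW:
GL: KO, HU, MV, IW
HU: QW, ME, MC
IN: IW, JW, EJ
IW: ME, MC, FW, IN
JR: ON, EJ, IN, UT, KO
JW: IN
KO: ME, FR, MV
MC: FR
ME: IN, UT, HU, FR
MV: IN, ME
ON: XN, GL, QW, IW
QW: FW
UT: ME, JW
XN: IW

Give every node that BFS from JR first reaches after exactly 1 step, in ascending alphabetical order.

EJ, IN, KO, ON, UT

Level 0: JR
Level 1: EJ, IN, KO, ON, UT
Level 2: FR, GL, IW, JW, MC, ME, MV, QW, XN
Level 3: FW, HU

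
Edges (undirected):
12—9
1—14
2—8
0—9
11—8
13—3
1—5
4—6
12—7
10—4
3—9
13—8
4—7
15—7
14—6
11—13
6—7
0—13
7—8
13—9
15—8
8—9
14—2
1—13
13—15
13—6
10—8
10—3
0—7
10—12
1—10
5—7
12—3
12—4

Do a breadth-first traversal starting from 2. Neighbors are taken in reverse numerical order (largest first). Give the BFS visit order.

Visit 2; enqueue 14, 8 → queue [14, 8]
Visit 14; enqueue 6, 1 → queue [8, 6, 1]
Visit 8; enqueue 15, 13, 11, 10, 9, 7 → queue [6, 1, 15, 13, 11, 10, 9, 7]
Visit 6; enqueue 4 → queue [1, 15, 13, 11, 10, 9, 7, 4]
Visit 1; enqueue 5 → queue [15, 13, 11, 10, 9, 7, 4, 5]
Visit 15 → queue [13, 11, 10, 9, 7, 4, 5]
Visit 13; enqueue 3, 0 → queue [11, 10, 9, 7, 4, 5, 3, 0]
Visit 11 → queue [10, 9, 7, 4, 5, 3, 0]
Visit 10; enqueue 12 → queue [9, 7, 4, 5, 3, 0, 12]
Visit 9 → queue [7, 4, 5, 3, 0, 12]
Visit 7 → queue [4, 5, 3, 0, 12]
Visit 4 → queue [5, 3, 0, 12]
Visit 5 → queue [3, 0, 12]
Visit 3 → queue [0, 12]
Visit 0 → queue [12]
Visit 12 → queue []

2 → 14 → 8 → 6 → 1 → 15 → 13 → 11 → 10 → 9 → 7 → 4 → 5 → 3 → 0 → 12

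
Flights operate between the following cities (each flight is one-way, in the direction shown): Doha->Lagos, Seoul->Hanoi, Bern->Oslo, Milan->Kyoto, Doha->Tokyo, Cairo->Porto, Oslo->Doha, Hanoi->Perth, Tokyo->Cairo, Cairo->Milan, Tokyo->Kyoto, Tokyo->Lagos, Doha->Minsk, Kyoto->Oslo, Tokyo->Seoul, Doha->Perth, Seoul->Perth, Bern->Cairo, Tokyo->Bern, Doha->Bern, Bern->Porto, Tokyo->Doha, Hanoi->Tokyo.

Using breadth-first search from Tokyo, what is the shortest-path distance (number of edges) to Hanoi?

Level 0: Tokyo
Level 1: Bern, Cairo, Doha, Kyoto, Lagos, Seoul
Level 2: Hanoi, Milan, Minsk, Oslo, Perth, Porto
Hanoi first appears at level 2.

2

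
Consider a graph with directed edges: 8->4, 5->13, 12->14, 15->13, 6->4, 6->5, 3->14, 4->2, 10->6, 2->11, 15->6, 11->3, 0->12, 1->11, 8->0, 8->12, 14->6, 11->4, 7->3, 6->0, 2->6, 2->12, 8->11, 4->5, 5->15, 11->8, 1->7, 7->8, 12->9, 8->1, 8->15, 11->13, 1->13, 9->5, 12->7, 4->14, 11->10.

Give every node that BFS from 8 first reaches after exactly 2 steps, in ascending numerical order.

2, 3, 5, 6, 7, 9, 10, 13, 14

Level 0: 8
Level 1: 0, 1, 4, 11, 12, 15
Level 2: 2, 3, 5, 6, 7, 9, 10, 13, 14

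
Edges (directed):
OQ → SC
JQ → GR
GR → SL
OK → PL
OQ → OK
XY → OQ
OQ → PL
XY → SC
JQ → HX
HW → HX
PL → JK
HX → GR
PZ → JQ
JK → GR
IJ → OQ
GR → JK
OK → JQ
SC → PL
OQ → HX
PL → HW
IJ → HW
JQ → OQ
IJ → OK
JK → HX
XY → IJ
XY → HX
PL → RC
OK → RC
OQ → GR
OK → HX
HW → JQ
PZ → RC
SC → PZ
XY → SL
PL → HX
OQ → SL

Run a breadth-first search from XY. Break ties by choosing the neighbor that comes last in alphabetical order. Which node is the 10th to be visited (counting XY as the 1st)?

Visit XY; enqueue SL, SC, OQ, IJ, HX → queue [SL, SC, OQ, IJ, HX]
Visit SL → queue [SC, OQ, IJ, HX]
Visit SC; enqueue PZ, PL → queue [OQ, IJ, HX, PZ, PL]
Visit OQ; enqueue OK, GR → queue [IJ, HX, PZ, PL, OK, GR]
Visit IJ; enqueue HW → queue [HX, PZ, PL, OK, GR, HW]
Visit HX → queue [PZ, PL, OK, GR, HW]
Visit PZ; enqueue RC, JQ → queue [PL, OK, GR, HW, RC, JQ]
Visit PL; enqueue JK → queue [OK, GR, HW, RC, JQ, JK]
Visit OK → queue [GR, HW, RC, JQ, JK]
Visit GR → queue [HW, RC, JQ, JK]
Visit HW → queue [RC, JQ, JK]
Visit RC → queue [JQ, JK]
Visit JQ → queue [JK]
Visit JK → queue []

Visit order: XY, SL, SC, OQ, IJ, HX, PZ, PL, OK, GR, HW, RC, JQ, JK

GR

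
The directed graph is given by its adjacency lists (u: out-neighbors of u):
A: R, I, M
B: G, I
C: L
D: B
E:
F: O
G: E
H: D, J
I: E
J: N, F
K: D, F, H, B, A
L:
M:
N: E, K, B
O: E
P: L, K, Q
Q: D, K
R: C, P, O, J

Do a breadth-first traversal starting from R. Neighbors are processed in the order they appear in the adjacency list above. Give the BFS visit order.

Visit R; enqueue C, P, O, J → queue [C, P, O, J]
Visit C; enqueue L → queue [P, O, J, L]
Visit P; enqueue K, Q → queue [O, J, L, K, Q]
Visit O; enqueue E → queue [J, L, K, Q, E]
Visit J; enqueue N, F → queue [L, K, Q, E, N, F]
Visit L → queue [K, Q, E, N, F]
Visit K; enqueue D, H, B, A → queue [Q, E, N, F, D, H, B, A]
Visit Q → queue [E, N, F, D, H, B, A]
Visit E → queue [N, F, D, H, B, A]
Visit N → queue [F, D, H, B, A]
Visit F → queue [D, H, B, A]
Visit D → queue [H, B, A]
Visit H → queue [B, A]
Visit B; enqueue G, I → queue [A, G, I]
Visit A; enqueue M → queue [G, I, M]
Visit G → queue [I, M]
Visit I → queue [M]
Visit M → queue []

R C P O J L K Q E N F D H B A G I M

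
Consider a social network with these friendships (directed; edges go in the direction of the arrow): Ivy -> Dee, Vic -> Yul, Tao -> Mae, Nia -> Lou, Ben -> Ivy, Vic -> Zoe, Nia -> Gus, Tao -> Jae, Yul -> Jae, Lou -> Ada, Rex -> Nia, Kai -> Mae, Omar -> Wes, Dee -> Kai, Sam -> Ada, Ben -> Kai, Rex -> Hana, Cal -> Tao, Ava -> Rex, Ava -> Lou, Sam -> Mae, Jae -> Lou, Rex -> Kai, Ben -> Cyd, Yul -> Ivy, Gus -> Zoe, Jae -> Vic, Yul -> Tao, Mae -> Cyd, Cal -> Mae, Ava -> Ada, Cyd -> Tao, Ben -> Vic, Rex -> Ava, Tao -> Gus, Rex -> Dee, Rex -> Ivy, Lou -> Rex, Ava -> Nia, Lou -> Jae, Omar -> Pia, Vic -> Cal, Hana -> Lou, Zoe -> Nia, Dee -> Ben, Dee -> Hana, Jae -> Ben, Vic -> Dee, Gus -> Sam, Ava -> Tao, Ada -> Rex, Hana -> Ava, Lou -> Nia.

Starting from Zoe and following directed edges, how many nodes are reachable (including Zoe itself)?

20

BFS from Zoe visits: Zoe, Nia, Gus, Lou, Sam, Ada, Jae, Rex, Mae, Ben, Vic, Ava, Dee, Hana, Ivy, Kai, Cyd, Cal, Yul, Tao
Reachable nodes: 20 of 23 total.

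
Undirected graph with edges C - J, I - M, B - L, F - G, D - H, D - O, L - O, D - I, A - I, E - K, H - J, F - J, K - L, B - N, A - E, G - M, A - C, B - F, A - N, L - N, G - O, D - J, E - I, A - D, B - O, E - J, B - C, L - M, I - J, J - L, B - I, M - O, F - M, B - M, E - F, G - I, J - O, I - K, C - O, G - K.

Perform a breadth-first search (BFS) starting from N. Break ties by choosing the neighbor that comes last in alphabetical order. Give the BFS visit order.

Visit N; enqueue L, B, A → queue [L, B, A]
Visit L; enqueue O, M, K, J → queue [B, A, O, M, K, J]
Visit B; enqueue I, F, C → queue [A, O, M, K, J, I, F, C]
Visit A; enqueue E, D → queue [O, M, K, J, I, F, C, E, D]
Visit O; enqueue G → queue [M, K, J, I, F, C, E, D, G]
Visit M → queue [K, J, I, F, C, E, D, G]
Visit K → queue [J, I, F, C, E, D, G]
Visit J; enqueue H → queue [I, F, C, E, D, G, H]
Visit I → queue [F, C, E, D, G, H]
Visit F → queue [C, E, D, G, H]
Visit C → queue [E, D, G, H]
Visit E → queue [D, G, H]
Visit D → queue [G, H]
Visit G → queue [H]
Visit H → queue []

N → L → B → A → O → M → K → J → I → F → C → E → D → G → H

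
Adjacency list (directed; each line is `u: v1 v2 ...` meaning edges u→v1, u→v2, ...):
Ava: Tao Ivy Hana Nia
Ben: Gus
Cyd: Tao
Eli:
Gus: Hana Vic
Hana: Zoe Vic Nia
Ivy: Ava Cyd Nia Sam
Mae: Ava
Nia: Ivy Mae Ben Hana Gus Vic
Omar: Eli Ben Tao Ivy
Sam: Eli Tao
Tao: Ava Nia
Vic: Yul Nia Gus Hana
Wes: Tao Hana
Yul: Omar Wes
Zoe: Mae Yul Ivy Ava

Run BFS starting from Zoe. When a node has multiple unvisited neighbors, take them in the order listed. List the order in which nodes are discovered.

Visit Zoe; enqueue Mae, Yul, Ivy, Ava → queue [Mae, Yul, Ivy, Ava]
Visit Mae → queue [Yul, Ivy, Ava]
Visit Yul; enqueue Omar, Wes → queue [Ivy, Ava, Omar, Wes]
Visit Ivy; enqueue Cyd, Nia, Sam → queue [Ava, Omar, Wes, Cyd, Nia, Sam]
Visit Ava; enqueue Tao, Hana → queue [Omar, Wes, Cyd, Nia, Sam, Tao, Hana]
Visit Omar; enqueue Eli, Ben → queue [Wes, Cyd, Nia, Sam, Tao, Hana, Eli, Ben]
Visit Wes → queue [Cyd, Nia, Sam, Tao, Hana, Eli, Ben]
Visit Cyd → queue [Nia, Sam, Tao, Hana, Eli, Ben]
Visit Nia; enqueue Gus, Vic → queue [Sam, Tao, Hana, Eli, Ben, Gus, Vic]
Visit Sam → queue [Tao, Hana, Eli, Ben, Gus, Vic]
Visit Tao → queue [Hana, Eli, Ben, Gus, Vic]
Visit Hana → queue [Eli, Ben, Gus, Vic]
Visit Eli → queue [Ben, Gus, Vic]
Visit Ben → queue [Gus, Vic]
Visit Gus → queue [Vic]
Visit Vic → queue []

Zoe, Mae, Yul, Ivy, Ava, Omar, Wes, Cyd, Nia, Sam, Tao, Hana, Eli, Ben, Gus, Vic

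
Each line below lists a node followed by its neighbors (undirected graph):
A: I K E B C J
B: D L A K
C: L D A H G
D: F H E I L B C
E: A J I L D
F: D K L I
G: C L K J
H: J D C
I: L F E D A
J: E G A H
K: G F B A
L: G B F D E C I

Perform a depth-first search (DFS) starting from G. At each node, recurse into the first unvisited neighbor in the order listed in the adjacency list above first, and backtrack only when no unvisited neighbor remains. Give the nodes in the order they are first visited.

G, C, L, B, D, F, K, A, I, E, J, H

Visit G
G → C
C → L
L → B
B → D
D → F
F → K
K → A
A → I
I → E
E → J
J → H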